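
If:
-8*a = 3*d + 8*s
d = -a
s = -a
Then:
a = 0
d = 0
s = 0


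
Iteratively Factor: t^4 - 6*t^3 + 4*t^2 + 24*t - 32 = (t + 2)*(t^3 - 8*t^2 + 20*t - 16) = (t - 4)*(t + 2)*(t^2 - 4*t + 4) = (t - 4)*(t - 2)*(t + 2)*(t - 2)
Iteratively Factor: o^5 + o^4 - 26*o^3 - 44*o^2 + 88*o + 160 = (o + 2)*(o^4 - o^3 - 24*o^2 + 4*o + 80) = (o - 5)*(o + 2)*(o^3 + 4*o^2 - 4*o - 16) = (o - 5)*(o + 2)*(o + 4)*(o^2 - 4) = (o - 5)*(o - 2)*(o + 2)*(o + 4)*(o + 2)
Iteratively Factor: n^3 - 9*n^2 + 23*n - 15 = (n - 1)*(n^2 - 8*n + 15) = (n - 3)*(n - 1)*(n - 5)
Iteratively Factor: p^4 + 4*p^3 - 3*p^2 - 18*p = (p)*(p^3 + 4*p^2 - 3*p - 18) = p*(p + 3)*(p^2 + p - 6) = p*(p + 3)^2*(p - 2)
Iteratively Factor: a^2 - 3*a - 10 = (a - 5)*(a + 2)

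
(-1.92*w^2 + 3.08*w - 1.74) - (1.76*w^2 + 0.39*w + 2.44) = -3.68*w^2 + 2.69*w - 4.18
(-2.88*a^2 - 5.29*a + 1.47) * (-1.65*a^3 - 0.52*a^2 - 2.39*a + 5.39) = 4.752*a^5 + 10.2261*a^4 + 7.2085*a^3 - 3.6445*a^2 - 32.0264*a + 7.9233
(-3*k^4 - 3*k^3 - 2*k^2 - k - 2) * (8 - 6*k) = 18*k^5 - 6*k^4 - 12*k^3 - 10*k^2 + 4*k - 16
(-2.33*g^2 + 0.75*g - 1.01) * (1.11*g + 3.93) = -2.5863*g^3 - 8.3244*g^2 + 1.8264*g - 3.9693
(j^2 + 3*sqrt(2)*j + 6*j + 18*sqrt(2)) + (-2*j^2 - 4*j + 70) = -j^2 + 2*j + 3*sqrt(2)*j + 18*sqrt(2) + 70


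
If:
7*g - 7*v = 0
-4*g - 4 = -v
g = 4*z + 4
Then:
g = -4/3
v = -4/3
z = -4/3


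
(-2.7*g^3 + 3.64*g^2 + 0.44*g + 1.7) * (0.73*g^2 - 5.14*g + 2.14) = -1.971*g^5 + 16.5352*g^4 - 24.1664*g^3 + 6.769*g^2 - 7.7964*g + 3.638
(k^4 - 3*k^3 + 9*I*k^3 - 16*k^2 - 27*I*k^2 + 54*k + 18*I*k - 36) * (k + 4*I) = k^5 - 3*k^4 + 13*I*k^4 - 52*k^3 - 39*I*k^3 + 162*k^2 - 46*I*k^2 - 108*k + 216*I*k - 144*I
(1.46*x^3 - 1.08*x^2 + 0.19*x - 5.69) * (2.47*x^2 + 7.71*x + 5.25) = 3.6062*x^5 + 8.589*x^4 - 0.192500000000001*x^3 - 18.2594*x^2 - 42.8724*x - 29.8725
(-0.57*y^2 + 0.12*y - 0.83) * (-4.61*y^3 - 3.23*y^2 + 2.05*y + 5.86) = 2.6277*y^5 + 1.2879*y^4 + 2.2702*y^3 - 0.4133*y^2 - 0.9983*y - 4.8638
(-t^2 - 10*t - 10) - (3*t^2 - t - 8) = -4*t^2 - 9*t - 2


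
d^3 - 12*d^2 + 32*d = d*(d - 8)*(d - 4)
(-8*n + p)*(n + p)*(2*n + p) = -16*n^3 - 22*n^2*p - 5*n*p^2 + p^3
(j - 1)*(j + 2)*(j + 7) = j^3 + 8*j^2 + 5*j - 14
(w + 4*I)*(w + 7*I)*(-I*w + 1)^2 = -w^4 - 13*I*w^3 + 51*w^2 + 67*I*w - 28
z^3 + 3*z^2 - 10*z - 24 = (z - 3)*(z + 2)*(z + 4)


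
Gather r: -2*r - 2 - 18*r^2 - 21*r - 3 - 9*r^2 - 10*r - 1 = -27*r^2 - 33*r - 6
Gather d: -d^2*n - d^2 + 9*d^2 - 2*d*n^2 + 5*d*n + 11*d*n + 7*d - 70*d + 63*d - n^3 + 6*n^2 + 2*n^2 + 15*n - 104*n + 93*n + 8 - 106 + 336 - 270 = d^2*(8 - n) + d*(-2*n^2 + 16*n) - n^3 + 8*n^2 + 4*n - 32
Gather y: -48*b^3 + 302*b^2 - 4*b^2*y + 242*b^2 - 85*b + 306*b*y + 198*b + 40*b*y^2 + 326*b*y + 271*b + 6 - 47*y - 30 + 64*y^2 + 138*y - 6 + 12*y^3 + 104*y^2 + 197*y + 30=-48*b^3 + 544*b^2 + 384*b + 12*y^3 + y^2*(40*b + 168) + y*(-4*b^2 + 632*b + 288)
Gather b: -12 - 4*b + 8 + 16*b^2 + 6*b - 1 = 16*b^2 + 2*b - 5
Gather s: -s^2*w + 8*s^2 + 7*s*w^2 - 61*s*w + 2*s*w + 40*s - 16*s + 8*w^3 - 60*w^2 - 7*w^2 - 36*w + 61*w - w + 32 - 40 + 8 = s^2*(8 - w) + s*(7*w^2 - 59*w + 24) + 8*w^3 - 67*w^2 + 24*w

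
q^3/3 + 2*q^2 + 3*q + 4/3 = (q/3 + 1/3)*(q + 1)*(q + 4)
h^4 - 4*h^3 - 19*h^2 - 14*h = h*(h - 7)*(h + 1)*(h + 2)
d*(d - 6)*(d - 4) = d^3 - 10*d^2 + 24*d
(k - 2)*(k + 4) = k^2 + 2*k - 8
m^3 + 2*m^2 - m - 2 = (m - 1)*(m + 1)*(m + 2)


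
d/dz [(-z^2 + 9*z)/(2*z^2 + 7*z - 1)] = (-25*z^2 + 2*z - 9)/(4*z^4 + 28*z^3 + 45*z^2 - 14*z + 1)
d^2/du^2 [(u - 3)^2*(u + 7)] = 6*u + 2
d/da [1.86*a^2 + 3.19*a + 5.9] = 3.72*a + 3.19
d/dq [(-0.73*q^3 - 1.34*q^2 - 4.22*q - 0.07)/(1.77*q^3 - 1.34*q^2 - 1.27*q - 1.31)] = (3.35*q^4 + 16.793*q^3 - 0.712399999999999*q^2 + 3.3232*q + 5.4393)/(3.1329*q^6 - 4.7436*q^5 - 2.7002*q^4 - 1.2338*q^3 + 5.1237*q^2 + 3.3274*q + 1.7161)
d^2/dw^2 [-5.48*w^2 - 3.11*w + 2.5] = -10.9600000000000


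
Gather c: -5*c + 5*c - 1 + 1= 0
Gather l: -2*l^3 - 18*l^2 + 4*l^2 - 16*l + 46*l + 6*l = -2*l^3 - 14*l^2 + 36*l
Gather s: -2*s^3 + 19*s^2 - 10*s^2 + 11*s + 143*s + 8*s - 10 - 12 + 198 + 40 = -2*s^3 + 9*s^2 + 162*s + 216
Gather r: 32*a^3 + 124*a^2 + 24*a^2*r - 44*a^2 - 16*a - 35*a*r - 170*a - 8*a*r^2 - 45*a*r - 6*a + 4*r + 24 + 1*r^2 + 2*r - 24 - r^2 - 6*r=32*a^3 + 80*a^2 - 8*a*r^2 - 192*a + r*(24*a^2 - 80*a)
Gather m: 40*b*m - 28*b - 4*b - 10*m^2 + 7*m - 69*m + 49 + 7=-32*b - 10*m^2 + m*(40*b - 62) + 56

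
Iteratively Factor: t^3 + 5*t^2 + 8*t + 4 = (t + 1)*(t^2 + 4*t + 4) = (t + 1)*(t + 2)*(t + 2)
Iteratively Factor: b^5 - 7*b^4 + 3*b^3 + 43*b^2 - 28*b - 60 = (b - 3)*(b^4 - 4*b^3 - 9*b^2 + 16*b + 20) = (b - 3)*(b - 2)*(b^3 - 2*b^2 - 13*b - 10) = (b - 3)*(b - 2)*(b + 1)*(b^2 - 3*b - 10) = (b - 5)*(b - 3)*(b - 2)*(b + 1)*(b + 2)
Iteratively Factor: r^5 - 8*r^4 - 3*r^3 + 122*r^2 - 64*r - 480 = (r - 5)*(r^4 - 3*r^3 - 18*r^2 + 32*r + 96) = (r - 5)*(r - 4)*(r^3 + r^2 - 14*r - 24) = (r - 5)*(r - 4)*(r + 2)*(r^2 - r - 12) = (r - 5)*(r - 4)^2*(r + 2)*(r + 3)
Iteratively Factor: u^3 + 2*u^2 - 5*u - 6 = (u + 1)*(u^2 + u - 6) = (u - 2)*(u + 1)*(u + 3)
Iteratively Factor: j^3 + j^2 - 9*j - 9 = (j + 3)*(j^2 - 2*j - 3) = (j + 1)*(j + 3)*(j - 3)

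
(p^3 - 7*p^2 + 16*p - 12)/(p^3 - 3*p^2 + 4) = (p - 3)/(p + 1)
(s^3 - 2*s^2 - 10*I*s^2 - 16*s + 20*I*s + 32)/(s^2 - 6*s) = (s^3 + s^2*(-2 - 10*I) + 4*s*(-4 + 5*I) + 32)/(s*(s - 6))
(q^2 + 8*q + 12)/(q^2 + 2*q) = (q + 6)/q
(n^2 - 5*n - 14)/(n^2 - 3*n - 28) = (n + 2)/(n + 4)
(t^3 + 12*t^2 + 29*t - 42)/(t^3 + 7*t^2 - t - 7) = (t + 6)/(t + 1)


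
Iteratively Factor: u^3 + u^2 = (u)*(u^2 + u) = u*(u + 1)*(u)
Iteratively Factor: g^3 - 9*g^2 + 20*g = (g)*(g^2 - 9*g + 20) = g*(g - 4)*(g - 5)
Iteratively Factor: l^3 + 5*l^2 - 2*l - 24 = (l + 3)*(l^2 + 2*l - 8) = (l + 3)*(l + 4)*(l - 2)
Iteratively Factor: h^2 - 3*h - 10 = (h + 2)*(h - 5)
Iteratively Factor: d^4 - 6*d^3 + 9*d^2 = (d)*(d^3 - 6*d^2 + 9*d) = d*(d - 3)*(d^2 - 3*d) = d^2*(d - 3)*(d - 3)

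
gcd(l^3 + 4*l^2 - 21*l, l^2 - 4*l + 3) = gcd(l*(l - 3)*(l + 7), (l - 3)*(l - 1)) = l - 3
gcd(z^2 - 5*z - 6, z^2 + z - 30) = 1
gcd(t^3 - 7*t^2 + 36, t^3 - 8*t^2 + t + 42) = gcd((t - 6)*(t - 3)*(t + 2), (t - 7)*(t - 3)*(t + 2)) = t^2 - t - 6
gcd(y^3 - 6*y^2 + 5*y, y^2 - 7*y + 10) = y - 5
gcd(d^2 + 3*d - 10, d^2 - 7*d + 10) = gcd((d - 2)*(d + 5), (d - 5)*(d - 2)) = d - 2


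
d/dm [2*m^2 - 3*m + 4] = 4*m - 3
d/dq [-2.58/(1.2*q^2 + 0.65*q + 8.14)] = (6.192*q + 1.677)/(1.2*q^2 + 0.65*q + 8.14)^2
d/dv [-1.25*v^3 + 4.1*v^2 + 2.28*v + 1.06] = -3.75*v^2 + 8.2*v + 2.28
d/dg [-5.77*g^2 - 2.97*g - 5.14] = -11.54*g - 2.97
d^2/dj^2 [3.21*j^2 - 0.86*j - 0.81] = 6.42000000000000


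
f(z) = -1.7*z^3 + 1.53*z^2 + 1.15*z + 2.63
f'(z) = -5.1*z^2 + 3.06*z + 1.15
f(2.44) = -10.15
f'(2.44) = -21.75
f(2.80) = -19.47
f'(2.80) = -30.27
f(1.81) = -0.36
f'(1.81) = -10.02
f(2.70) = -16.57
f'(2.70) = -27.77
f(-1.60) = 11.67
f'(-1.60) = -16.80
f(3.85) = -67.28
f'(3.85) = -62.66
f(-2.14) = 23.84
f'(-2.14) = -28.75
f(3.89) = -69.81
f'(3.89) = -64.12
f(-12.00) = 3146.75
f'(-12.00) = -769.97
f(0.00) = 2.63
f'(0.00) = 1.15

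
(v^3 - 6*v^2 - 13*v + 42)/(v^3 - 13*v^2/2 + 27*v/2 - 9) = 2*(v^2 - 4*v - 21)/(2*v^2 - 9*v + 9)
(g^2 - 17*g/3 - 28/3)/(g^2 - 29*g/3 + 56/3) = (3*g + 4)/(3*g - 8)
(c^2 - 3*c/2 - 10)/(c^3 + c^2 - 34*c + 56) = (c + 5/2)/(c^2 + 5*c - 14)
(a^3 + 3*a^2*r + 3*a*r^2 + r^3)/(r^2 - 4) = (a^3 + 3*a^2*r + 3*a*r^2 + r^3)/(r^2 - 4)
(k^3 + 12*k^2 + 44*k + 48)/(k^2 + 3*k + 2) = (k^2 + 10*k + 24)/(k + 1)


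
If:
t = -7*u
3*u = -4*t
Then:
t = 0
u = 0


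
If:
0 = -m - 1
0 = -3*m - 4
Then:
No Solution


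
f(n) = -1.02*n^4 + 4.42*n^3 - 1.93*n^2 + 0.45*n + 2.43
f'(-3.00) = 241.53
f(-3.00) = -218.25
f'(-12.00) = 9006.45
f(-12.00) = -29069.37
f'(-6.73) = 1870.68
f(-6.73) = -3527.80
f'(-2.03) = 97.06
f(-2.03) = -60.73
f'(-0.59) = 8.18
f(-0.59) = 0.46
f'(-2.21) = 117.78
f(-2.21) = -80.03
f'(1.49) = 10.64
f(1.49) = 8.41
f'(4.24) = -88.53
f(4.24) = -23.10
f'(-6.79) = 1915.23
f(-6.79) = -3641.37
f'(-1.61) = 58.06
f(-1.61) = -28.60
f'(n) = -4.08*n^3 + 13.26*n^2 - 3.86*n + 0.45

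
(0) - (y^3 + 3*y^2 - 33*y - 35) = -y^3 - 3*y^2 + 33*y + 35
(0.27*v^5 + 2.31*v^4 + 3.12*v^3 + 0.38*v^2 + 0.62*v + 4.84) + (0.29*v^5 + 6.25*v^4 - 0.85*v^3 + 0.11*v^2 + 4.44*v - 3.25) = 0.56*v^5 + 8.56*v^4 + 2.27*v^3 + 0.49*v^2 + 5.06*v + 1.59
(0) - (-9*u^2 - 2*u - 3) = 9*u^2 + 2*u + 3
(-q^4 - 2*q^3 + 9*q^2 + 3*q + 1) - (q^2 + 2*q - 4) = -q^4 - 2*q^3 + 8*q^2 + q + 5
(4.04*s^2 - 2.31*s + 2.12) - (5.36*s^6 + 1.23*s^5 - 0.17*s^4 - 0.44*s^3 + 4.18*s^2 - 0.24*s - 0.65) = -5.36*s^6 - 1.23*s^5 + 0.17*s^4 + 0.44*s^3 - 0.14*s^2 - 2.07*s + 2.77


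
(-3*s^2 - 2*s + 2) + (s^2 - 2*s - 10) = -2*s^2 - 4*s - 8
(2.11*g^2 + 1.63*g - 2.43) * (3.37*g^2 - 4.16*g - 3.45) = 7.1107*g^4 - 3.2845*g^3 - 22.2494*g^2 + 4.4853*g + 8.3835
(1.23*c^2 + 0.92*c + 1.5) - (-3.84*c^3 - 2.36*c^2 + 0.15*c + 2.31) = 3.84*c^3 + 3.59*c^2 + 0.77*c - 0.81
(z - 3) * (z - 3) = z^2 - 6*z + 9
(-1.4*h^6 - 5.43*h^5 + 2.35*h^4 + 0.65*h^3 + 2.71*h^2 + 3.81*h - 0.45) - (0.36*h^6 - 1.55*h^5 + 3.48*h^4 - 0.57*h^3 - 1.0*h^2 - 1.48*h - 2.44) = -1.76*h^6 - 3.88*h^5 - 1.13*h^4 + 1.22*h^3 + 3.71*h^2 + 5.29*h + 1.99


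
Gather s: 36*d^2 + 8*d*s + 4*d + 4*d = 36*d^2 + 8*d*s + 8*d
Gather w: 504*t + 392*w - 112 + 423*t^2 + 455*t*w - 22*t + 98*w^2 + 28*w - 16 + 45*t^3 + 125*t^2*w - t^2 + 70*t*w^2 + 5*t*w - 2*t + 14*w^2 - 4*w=45*t^3 + 422*t^2 + 480*t + w^2*(70*t + 112) + w*(125*t^2 + 460*t + 416) - 128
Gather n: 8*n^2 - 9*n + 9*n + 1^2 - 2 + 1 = 8*n^2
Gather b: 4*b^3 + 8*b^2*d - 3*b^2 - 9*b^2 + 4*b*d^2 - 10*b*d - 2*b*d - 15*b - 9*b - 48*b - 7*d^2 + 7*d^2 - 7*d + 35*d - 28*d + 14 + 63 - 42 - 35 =4*b^3 + b^2*(8*d - 12) + b*(4*d^2 - 12*d - 72)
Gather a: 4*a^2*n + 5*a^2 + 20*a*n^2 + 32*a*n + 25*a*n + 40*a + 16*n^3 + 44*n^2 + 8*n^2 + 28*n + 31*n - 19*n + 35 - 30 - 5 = a^2*(4*n + 5) + a*(20*n^2 + 57*n + 40) + 16*n^3 + 52*n^2 + 40*n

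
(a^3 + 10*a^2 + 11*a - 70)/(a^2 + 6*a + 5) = (a^2 + 5*a - 14)/(a + 1)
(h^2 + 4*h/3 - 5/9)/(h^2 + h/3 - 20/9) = (3*h - 1)/(3*h - 4)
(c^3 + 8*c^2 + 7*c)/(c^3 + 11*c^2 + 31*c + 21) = c/(c + 3)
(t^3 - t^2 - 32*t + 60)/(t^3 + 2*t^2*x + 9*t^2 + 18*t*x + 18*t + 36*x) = (t^2 - 7*t + 10)/(t^2 + 2*t*x + 3*t + 6*x)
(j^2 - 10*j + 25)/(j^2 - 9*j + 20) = (j - 5)/(j - 4)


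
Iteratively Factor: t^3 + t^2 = (t + 1)*(t^2) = t*(t + 1)*(t)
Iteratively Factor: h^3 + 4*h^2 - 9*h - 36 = (h + 4)*(h^2 - 9) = (h + 3)*(h + 4)*(h - 3)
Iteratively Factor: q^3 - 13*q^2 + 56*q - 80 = (q - 4)*(q^2 - 9*q + 20) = (q - 4)^2*(q - 5)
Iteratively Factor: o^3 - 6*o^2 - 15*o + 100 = (o - 5)*(o^2 - o - 20) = (o - 5)^2*(o + 4)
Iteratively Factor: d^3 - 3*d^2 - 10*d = (d + 2)*(d^2 - 5*d) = d*(d + 2)*(d - 5)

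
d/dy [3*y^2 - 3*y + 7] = 6*y - 3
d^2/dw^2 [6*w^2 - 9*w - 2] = 12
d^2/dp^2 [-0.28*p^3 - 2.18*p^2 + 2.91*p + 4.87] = -1.68*p - 4.36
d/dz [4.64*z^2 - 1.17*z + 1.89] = 9.28*z - 1.17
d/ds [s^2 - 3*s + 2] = 2*s - 3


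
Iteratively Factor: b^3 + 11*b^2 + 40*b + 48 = (b + 4)*(b^2 + 7*b + 12) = (b + 3)*(b + 4)*(b + 4)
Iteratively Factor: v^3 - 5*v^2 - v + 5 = (v - 5)*(v^2 - 1) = (v - 5)*(v - 1)*(v + 1)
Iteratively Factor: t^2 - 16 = (t + 4)*(t - 4)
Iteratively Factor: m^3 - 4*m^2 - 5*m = (m - 5)*(m^2 + m) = m*(m - 5)*(m + 1)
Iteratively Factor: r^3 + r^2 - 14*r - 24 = (r - 4)*(r^2 + 5*r + 6) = (r - 4)*(r + 2)*(r + 3)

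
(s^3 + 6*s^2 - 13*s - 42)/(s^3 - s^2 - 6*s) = (s + 7)/s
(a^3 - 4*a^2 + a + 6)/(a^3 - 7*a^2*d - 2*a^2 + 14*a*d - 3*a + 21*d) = (a - 2)/(a - 7*d)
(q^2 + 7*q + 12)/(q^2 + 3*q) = (q + 4)/q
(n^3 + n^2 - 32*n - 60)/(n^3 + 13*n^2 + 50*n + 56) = (n^2 - n - 30)/(n^2 + 11*n + 28)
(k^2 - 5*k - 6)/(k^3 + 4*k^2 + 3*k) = (k - 6)/(k*(k + 3))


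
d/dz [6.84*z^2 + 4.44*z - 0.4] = 13.68*z + 4.44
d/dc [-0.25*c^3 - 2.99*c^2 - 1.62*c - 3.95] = -0.75*c^2 - 5.98*c - 1.62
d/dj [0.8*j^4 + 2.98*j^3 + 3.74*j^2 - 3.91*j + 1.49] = 3.2*j^3 + 8.94*j^2 + 7.48*j - 3.91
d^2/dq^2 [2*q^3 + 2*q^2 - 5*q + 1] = 12*q + 4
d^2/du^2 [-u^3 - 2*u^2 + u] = -6*u - 4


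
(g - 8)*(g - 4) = g^2 - 12*g + 32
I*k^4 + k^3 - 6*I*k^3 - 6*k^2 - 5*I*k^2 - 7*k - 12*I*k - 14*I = (k - 7)*(k - 2*I)*(k + I)*(I*k + I)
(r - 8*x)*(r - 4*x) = r^2 - 12*r*x + 32*x^2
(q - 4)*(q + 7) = q^2 + 3*q - 28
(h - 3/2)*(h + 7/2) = h^2 + 2*h - 21/4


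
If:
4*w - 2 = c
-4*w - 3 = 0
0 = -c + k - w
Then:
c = -5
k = -23/4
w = -3/4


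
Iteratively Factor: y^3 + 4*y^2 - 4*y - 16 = (y + 4)*(y^2 - 4) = (y - 2)*(y + 4)*(y + 2)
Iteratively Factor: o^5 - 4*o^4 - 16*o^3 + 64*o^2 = (o)*(o^4 - 4*o^3 - 16*o^2 + 64*o) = o*(o - 4)*(o^3 - 16*o) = o*(o - 4)^2*(o^2 + 4*o) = o^2*(o - 4)^2*(o + 4)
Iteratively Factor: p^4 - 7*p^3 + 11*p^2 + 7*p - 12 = (p - 3)*(p^3 - 4*p^2 - p + 4) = (p - 4)*(p - 3)*(p^2 - 1) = (p - 4)*(p - 3)*(p + 1)*(p - 1)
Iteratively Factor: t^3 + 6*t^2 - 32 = (t - 2)*(t^2 + 8*t + 16) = (t - 2)*(t + 4)*(t + 4)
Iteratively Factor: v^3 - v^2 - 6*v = (v + 2)*(v^2 - 3*v) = v*(v + 2)*(v - 3)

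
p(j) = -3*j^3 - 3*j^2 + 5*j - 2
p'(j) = -9*j^2 - 6*j + 5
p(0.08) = -1.62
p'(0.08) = 4.46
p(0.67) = -0.90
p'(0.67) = -3.06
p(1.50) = -11.38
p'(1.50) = -24.25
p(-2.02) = 0.39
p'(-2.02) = -19.60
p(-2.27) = 6.28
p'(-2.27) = -27.76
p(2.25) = -40.11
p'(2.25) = -54.06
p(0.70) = -1.00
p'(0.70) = -3.61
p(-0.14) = -2.75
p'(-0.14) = 5.66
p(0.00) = -2.00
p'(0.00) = 5.00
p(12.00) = -5558.00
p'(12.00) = -1363.00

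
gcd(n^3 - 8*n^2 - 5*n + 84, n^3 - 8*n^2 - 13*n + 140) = n - 7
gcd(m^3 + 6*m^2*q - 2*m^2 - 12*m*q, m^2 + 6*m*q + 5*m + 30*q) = m + 6*q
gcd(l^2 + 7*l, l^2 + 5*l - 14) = l + 7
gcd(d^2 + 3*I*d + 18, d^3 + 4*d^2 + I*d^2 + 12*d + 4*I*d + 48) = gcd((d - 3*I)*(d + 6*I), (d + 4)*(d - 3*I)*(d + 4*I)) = d - 3*I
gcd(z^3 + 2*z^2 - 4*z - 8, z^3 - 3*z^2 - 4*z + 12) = z^2 - 4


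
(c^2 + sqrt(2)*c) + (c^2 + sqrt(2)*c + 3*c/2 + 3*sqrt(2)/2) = 2*c^2 + 3*c/2 + 2*sqrt(2)*c + 3*sqrt(2)/2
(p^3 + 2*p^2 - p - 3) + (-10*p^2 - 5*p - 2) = p^3 - 8*p^2 - 6*p - 5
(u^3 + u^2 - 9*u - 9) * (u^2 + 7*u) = u^5 + 8*u^4 - 2*u^3 - 72*u^2 - 63*u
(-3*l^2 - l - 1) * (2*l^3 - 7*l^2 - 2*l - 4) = -6*l^5 + 19*l^4 + 11*l^3 + 21*l^2 + 6*l + 4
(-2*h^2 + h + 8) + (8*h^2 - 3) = 6*h^2 + h + 5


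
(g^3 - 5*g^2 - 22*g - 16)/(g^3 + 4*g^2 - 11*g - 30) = (g^2 - 7*g - 8)/(g^2 + 2*g - 15)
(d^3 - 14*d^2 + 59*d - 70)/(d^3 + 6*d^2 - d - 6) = (d^3 - 14*d^2 + 59*d - 70)/(d^3 + 6*d^2 - d - 6)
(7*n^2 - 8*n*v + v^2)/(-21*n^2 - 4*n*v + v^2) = (-n + v)/(3*n + v)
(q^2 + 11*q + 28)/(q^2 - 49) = (q + 4)/(q - 7)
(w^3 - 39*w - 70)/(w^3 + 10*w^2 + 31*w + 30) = (w - 7)/(w + 3)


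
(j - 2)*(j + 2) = j^2 - 4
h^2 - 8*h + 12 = (h - 6)*(h - 2)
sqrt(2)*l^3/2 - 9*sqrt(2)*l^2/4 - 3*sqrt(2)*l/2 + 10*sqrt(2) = (l - 4)*(l - 5/2)*(sqrt(2)*l/2 + sqrt(2))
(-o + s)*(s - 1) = -o*s + o + s^2 - s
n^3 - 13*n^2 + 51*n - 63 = (n - 7)*(n - 3)^2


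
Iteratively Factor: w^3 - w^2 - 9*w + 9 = (w - 3)*(w^2 + 2*w - 3) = (w - 3)*(w + 3)*(w - 1)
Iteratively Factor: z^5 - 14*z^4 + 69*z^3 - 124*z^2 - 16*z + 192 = (z - 4)*(z^4 - 10*z^3 + 29*z^2 - 8*z - 48) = (z - 4)^2*(z^3 - 6*z^2 + 5*z + 12) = (z - 4)^3*(z^2 - 2*z - 3) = (z - 4)^3*(z + 1)*(z - 3)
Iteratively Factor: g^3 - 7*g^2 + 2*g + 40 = (g - 4)*(g^2 - 3*g - 10) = (g - 4)*(g + 2)*(g - 5)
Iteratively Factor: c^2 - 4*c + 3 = (c - 1)*(c - 3)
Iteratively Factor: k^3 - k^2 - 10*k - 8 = (k + 1)*(k^2 - 2*k - 8) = (k - 4)*(k + 1)*(k + 2)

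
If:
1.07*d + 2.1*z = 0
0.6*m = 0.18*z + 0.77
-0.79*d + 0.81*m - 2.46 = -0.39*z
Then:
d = -1.28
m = 1.48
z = 0.65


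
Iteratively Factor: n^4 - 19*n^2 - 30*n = (n + 3)*(n^3 - 3*n^2 - 10*n) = (n + 2)*(n + 3)*(n^2 - 5*n) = n*(n + 2)*(n + 3)*(n - 5)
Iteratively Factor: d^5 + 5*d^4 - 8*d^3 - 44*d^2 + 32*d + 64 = (d + 4)*(d^4 + d^3 - 12*d^2 + 4*d + 16) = (d + 1)*(d + 4)*(d^3 - 12*d + 16) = (d - 2)*(d + 1)*(d + 4)*(d^2 + 2*d - 8) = (d - 2)*(d + 1)*(d + 4)^2*(d - 2)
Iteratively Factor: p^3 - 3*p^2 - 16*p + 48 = (p + 4)*(p^2 - 7*p + 12) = (p - 3)*(p + 4)*(p - 4)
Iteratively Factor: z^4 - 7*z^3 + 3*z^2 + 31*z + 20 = (z + 1)*(z^3 - 8*z^2 + 11*z + 20) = (z - 4)*(z + 1)*(z^2 - 4*z - 5) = (z - 5)*(z - 4)*(z + 1)*(z + 1)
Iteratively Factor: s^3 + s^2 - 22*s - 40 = (s + 4)*(s^2 - 3*s - 10) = (s + 2)*(s + 4)*(s - 5)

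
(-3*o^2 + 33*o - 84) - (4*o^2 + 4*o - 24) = -7*o^2 + 29*o - 60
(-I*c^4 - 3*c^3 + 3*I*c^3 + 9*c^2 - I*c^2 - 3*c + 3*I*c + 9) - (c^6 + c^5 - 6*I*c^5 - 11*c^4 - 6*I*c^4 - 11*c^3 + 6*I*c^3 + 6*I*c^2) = -c^6 - c^5 + 6*I*c^5 + 11*c^4 + 5*I*c^4 + 8*c^3 - 3*I*c^3 + 9*c^2 - 7*I*c^2 - 3*c + 3*I*c + 9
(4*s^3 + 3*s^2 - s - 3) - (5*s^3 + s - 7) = -s^3 + 3*s^2 - 2*s + 4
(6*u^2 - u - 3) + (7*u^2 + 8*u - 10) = 13*u^2 + 7*u - 13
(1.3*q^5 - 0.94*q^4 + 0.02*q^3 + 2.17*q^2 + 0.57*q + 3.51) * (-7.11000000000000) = -9.243*q^5 + 6.6834*q^4 - 0.1422*q^3 - 15.4287*q^2 - 4.0527*q - 24.9561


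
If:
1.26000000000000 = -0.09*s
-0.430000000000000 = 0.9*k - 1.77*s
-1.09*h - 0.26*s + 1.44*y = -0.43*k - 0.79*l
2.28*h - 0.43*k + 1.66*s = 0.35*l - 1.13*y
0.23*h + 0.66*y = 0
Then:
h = 12.63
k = -28.01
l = 36.09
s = -14.00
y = -4.40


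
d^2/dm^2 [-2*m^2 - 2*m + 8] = -4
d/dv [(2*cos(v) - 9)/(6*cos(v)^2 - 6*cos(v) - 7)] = 4*(3*cos(v)^2 - 27*cos(v) + 17)*sin(v)/(6*sin(v)^2 + 6*cos(v) + 1)^2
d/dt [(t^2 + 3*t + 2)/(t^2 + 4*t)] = (t^2 - 4*t - 8)/(t^2*(t^2 + 8*t + 16))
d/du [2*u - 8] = 2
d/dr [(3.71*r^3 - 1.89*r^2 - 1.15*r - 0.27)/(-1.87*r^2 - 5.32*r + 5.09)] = (-6.9377*r^4 - 39.4744*r^3 + 64.556*r^2 - 20.25*r - 7.2899)/(3.4969*r^4 + 19.8968*r^3 + 9.2658*r^2 - 54.1576*r + 25.9081)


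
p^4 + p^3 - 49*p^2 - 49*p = p*(p - 7)*(p + 1)*(p + 7)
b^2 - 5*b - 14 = (b - 7)*(b + 2)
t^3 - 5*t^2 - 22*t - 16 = (t - 8)*(t + 1)*(t + 2)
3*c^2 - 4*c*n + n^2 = (-3*c + n)*(-c + n)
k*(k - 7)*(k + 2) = k^3 - 5*k^2 - 14*k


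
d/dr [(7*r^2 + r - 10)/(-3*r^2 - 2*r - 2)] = 11*(-r^2 - 8*r - 2)/(9*r^4 + 12*r^3 + 16*r^2 + 8*r + 4)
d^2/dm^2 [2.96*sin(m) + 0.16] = -2.96*sin(m)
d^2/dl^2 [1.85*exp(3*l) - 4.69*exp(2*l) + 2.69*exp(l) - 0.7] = (16.65*exp(2*l) - 18.76*exp(l) + 2.69)*exp(l)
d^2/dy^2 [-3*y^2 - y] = -6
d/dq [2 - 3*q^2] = -6*q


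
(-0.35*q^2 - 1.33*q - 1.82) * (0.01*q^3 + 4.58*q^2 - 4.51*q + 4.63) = -0.0035*q^5 - 1.6163*q^4 - 4.5311*q^3 - 3.9578*q^2 + 2.0503*q - 8.4266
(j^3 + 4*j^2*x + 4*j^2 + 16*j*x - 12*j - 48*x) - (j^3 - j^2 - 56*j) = 4*j^2*x + 5*j^2 + 16*j*x + 44*j - 48*x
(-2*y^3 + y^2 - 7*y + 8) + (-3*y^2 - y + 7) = -2*y^3 - 2*y^2 - 8*y + 15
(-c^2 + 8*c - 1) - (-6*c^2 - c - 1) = 5*c^2 + 9*c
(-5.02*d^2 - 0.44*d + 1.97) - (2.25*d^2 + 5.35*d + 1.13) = -7.27*d^2 - 5.79*d + 0.84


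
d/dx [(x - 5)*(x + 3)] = 2*x - 2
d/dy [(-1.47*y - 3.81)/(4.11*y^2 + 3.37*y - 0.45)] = (6.0417*y^2 + 31.3182*y + 13.5012)/(16.8921*y^4 + 27.7014*y^3 + 7.6579*y^2 - 3.033*y + 0.2025)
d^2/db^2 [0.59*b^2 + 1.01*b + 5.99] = 1.18000000000000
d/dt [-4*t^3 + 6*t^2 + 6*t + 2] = -12*t^2 + 12*t + 6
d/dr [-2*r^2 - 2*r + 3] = -4*r - 2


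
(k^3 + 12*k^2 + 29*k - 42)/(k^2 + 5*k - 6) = k + 7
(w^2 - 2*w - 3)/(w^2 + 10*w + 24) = (w^2 - 2*w - 3)/(w^2 + 10*w + 24)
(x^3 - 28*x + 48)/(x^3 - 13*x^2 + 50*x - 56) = (x + 6)/(x - 7)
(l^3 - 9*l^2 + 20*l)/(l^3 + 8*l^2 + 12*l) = (l^2 - 9*l + 20)/(l^2 + 8*l + 12)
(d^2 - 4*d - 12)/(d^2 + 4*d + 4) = (d - 6)/(d + 2)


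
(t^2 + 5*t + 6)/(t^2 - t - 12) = (t + 2)/(t - 4)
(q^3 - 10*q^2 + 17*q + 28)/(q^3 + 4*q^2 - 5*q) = (q^3 - 10*q^2 + 17*q + 28)/(q*(q^2 + 4*q - 5))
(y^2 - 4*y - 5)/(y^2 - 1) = (y - 5)/(y - 1)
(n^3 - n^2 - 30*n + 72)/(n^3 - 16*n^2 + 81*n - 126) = (n^2 + 2*n - 24)/(n^2 - 13*n + 42)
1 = 1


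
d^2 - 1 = (d - 1)*(d + 1)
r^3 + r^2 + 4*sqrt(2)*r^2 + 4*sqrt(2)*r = r*(r + 1)*(r + 4*sqrt(2))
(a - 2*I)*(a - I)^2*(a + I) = a^4 - 3*I*a^3 - a^2 - 3*I*a - 2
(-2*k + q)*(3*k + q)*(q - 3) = -6*k^2*q + 18*k^2 + k*q^2 - 3*k*q + q^3 - 3*q^2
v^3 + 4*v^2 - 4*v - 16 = (v - 2)*(v + 2)*(v + 4)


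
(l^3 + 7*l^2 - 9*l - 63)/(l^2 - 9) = l + 7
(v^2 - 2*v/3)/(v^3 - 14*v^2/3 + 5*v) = (3*v - 2)/(3*v^2 - 14*v + 15)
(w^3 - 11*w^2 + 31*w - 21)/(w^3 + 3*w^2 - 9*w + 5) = (w^2 - 10*w + 21)/(w^2 + 4*w - 5)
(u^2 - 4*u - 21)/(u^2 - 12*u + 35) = (u + 3)/(u - 5)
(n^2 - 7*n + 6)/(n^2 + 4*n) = (n^2 - 7*n + 6)/(n*(n + 4))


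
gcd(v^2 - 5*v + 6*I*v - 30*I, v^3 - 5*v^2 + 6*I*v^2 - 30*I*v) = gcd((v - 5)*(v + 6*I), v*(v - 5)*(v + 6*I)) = v^2 + v*(-5 + 6*I) - 30*I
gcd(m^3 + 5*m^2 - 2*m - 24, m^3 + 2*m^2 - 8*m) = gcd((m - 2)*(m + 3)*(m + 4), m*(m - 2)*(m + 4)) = m^2 + 2*m - 8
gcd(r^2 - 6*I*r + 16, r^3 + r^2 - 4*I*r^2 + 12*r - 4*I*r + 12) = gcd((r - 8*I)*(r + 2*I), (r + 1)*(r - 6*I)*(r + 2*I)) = r + 2*I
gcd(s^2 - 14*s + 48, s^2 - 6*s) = s - 6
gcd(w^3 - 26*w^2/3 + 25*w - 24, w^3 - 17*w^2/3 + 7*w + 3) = w^2 - 6*w + 9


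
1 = 1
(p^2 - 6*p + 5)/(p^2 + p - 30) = (p - 1)/(p + 6)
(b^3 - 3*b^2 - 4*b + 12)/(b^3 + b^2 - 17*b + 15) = (b^2 - 4)/(b^2 + 4*b - 5)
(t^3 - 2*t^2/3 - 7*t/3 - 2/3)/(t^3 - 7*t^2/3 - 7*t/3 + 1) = (3*t^2 - 5*t - 2)/(3*t^2 - 10*t + 3)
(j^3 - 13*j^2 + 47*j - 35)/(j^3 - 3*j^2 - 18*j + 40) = (j^2 - 8*j + 7)/(j^2 + 2*j - 8)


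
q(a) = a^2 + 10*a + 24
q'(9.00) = 28.00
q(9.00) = 195.00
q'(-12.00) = -14.00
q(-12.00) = 48.00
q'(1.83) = 13.66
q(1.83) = 45.65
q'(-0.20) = 9.60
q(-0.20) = 22.04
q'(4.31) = 18.62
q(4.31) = 85.68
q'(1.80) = 13.60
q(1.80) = 45.24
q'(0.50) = 11.00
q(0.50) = 29.25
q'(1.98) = 13.96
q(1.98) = 47.72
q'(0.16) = 10.32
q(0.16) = 25.63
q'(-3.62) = 2.76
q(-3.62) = 0.90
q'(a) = 2*a + 10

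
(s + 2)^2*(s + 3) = s^3 + 7*s^2 + 16*s + 12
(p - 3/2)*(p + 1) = p^2 - p/2 - 3/2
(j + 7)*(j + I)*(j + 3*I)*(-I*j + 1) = -I*j^4 + 5*j^3 - 7*I*j^3 + 35*j^2 + 7*I*j^2 - 3*j + 49*I*j - 21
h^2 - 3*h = h*(h - 3)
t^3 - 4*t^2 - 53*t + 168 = (t - 8)*(t - 3)*(t + 7)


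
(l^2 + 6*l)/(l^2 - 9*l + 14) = l*(l + 6)/(l^2 - 9*l + 14)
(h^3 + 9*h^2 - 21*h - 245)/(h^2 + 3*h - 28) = (h^2 + 2*h - 35)/(h - 4)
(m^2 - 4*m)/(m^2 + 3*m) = (m - 4)/(m + 3)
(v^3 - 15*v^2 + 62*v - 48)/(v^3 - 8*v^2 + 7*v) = (v^2 - 14*v + 48)/(v*(v - 7))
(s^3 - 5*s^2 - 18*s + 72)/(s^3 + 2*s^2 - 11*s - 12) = (s - 6)/(s + 1)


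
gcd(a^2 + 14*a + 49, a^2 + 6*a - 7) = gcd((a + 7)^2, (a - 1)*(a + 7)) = a + 7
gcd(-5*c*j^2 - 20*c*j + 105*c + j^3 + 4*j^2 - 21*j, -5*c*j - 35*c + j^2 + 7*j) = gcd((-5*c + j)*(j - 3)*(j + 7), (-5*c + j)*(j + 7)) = 5*c*j + 35*c - j^2 - 7*j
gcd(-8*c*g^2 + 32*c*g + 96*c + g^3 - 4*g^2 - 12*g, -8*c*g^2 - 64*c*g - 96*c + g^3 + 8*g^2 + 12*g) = 8*c*g + 16*c - g^2 - 2*g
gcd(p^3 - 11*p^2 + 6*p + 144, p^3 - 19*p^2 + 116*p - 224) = p - 8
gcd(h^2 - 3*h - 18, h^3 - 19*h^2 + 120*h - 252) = h - 6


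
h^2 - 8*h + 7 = (h - 7)*(h - 1)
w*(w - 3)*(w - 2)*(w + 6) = w^4 + w^3 - 24*w^2 + 36*w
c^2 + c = c*(c + 1)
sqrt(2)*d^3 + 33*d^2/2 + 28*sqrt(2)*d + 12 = (d + 2*sqrt(2))*(d + 6*sqrt(2))*(sqrt(2)*d + 1/2)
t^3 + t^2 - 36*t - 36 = (t - 6)*(t + 1)*(t + 6)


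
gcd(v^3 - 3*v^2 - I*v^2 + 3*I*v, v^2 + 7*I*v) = v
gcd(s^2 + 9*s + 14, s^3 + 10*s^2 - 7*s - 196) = s + 7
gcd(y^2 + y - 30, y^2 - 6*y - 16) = 1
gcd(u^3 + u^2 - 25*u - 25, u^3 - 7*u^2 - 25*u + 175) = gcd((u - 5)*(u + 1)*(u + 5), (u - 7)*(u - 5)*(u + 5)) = u^2 - 25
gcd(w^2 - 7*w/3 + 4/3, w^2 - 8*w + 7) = w - 1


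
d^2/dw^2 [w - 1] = 0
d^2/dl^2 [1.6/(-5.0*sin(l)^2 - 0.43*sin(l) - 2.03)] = (160.0*sin(l)^4 + 10.32*sin(l)^3 - 304.66416*sin(l)^2 - 22.03664*sin(l) + 31.88832)/(5.0*sin(l)^2 + 0.43*sin(l) + 2.03)^3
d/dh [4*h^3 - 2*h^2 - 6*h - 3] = 12*h^2 - 4*h - 6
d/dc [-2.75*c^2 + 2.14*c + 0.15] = 2.14 - 5.5*c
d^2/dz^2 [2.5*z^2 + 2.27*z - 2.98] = 5.00000000000000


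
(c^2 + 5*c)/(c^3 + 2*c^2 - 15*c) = 1/(c - 3)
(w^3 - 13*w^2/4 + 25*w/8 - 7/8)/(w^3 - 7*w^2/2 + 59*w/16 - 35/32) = 4*(w - 1)/(4*w - 5)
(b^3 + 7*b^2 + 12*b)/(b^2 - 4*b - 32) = b*(b + 3)/(b - 8)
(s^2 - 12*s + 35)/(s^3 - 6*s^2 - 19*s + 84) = (s - 5)/(s^2 + s - 12)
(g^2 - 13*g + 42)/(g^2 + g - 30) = (g^2 - 13*g + 42)/(g^2 + g - 30)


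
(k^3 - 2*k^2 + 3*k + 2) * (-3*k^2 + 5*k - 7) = -3*k^5 + 11*k^4 - 26*k^3 + 23*k^2 - 11*k - 14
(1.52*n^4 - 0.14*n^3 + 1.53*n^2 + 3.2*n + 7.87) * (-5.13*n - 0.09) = -7.7976*n^5 + 0.5814*n^4 - 7.8363*n^3 - 16.5537*n^2 - 40.6611*n - 0.7083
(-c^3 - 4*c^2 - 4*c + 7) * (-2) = 2*c^3 + 8*c^2 + 8*c - 14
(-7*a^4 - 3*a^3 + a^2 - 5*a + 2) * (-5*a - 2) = 35*a^5 + 29*a^4 + a^3 + 23*a^2 - 4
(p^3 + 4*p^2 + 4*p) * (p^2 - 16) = p^5 + 4*p^4 - 12*p^3 - 64*p^2 - 64*p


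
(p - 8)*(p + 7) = p^2 - p - 56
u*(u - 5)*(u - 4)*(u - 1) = u^4 - 10*u^3 + 29*u^2 - 20*u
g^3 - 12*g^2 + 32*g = g*(g - 8)*(g - 4)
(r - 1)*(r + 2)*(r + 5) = r^3 + 6*r^2 + 3*r - 10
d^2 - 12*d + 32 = (d - 8)*(d - 4)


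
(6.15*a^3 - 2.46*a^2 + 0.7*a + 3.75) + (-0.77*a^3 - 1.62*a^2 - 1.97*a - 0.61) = 5.38*a^3 - 4.08*a^2 - 1.27*a + 3.14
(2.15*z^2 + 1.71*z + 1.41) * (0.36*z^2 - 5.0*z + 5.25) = 0.774*z^4 - 10.1344*z^3 + 3.2451*z^2 + 1.9275*z + 7.4025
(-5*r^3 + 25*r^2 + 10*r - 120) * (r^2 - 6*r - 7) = -5*r^5 + 55*r^4 - 105*r^3 - 355*r^2 + 650*r + 840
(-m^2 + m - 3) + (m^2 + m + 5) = 2*m + 2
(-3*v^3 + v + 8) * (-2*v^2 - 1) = 6*v^5 + v^3 - 16*v^2 - v - 8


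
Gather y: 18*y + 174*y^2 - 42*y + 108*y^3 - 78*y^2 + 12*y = 108*y^3 + 96*y^2 - 12*y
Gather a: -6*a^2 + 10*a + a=-6*a^2 + 11*a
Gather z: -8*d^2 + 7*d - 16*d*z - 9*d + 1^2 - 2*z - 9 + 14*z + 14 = -8*d^2 - 2*d + z*(12 - 16*d) + 6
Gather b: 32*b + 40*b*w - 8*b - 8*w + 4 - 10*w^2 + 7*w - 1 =b*(40*w + 24) - 10*w^2 - w + 3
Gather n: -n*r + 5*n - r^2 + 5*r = n*(5 - r) - r^2 + 5*r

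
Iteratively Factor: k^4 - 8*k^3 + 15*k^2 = (k - 3)*(k^3 - 5*k^2) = k*(k - 3)*(k^2 - 5*k) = k^2*(k - 3)*(k - 5)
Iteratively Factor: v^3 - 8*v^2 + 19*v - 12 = (v - 4)*(v^2 - 4*v + 3) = (v - 4)*(v - 1)*(v - 3)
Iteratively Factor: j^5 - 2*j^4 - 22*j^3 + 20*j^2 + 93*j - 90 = (j + 3)*(j^4 - 5*j^3 - 7*j^2 + 41*j - 30) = (j - 2)*(j + 3)*(j^3 - 3*j^2 - 13*j + 15) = (j - 2)*(j - 1)*(j + 3)*(j^2 - 2*j - 15) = (j - 2)*(j - 1)*(j + 3)^2*(j - 5)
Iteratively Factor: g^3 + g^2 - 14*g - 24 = (g + 3)*(g^2 - 2*g - 8) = (g - 4)*(g + 3)*(g + 2)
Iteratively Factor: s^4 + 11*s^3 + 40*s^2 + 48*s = (s + 4)*(s^3 + 7*s^2 + 12*s) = (s + 4)^2*(s^2 + 3*s) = s*(s + 4)^2*(s + 3)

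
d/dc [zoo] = 0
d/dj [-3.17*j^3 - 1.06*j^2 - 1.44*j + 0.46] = -9.51*j^2 - 2.12*j - 1.44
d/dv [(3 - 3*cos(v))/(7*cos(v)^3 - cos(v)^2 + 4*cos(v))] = 6*(-7*cos(v)^3 + 11*cos(v)^2 - cos(v) + 2)*sin(v)/((7*sin(v)^2 + cos(v) - 11)^2*cos(v)^2)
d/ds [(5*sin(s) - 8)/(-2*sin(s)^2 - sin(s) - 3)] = (10*sin(s)^2 - 32*sin(s) - 23)*cos(s)/(sin(s) - cos(2*s) + 4)^2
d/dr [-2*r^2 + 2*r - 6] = 2 - 4*r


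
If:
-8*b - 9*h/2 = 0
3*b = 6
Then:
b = 2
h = -32/9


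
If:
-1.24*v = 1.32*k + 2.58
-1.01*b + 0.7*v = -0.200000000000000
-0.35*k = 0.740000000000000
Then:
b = 0.32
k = -2.11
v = 0.17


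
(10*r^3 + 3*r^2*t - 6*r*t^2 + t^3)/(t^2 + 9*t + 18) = (10*r^3 + 3*r^2*t - 6*r*t^2 + t^3)/(t^2 + 9*t + 18)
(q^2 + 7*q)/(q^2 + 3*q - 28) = q/(q - 4)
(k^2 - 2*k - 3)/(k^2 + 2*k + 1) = (k - 3)/(k + 1)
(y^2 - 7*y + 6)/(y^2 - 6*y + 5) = (y - 6)/(y - 5)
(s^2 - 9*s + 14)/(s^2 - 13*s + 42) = (s - 2)/(s - 6)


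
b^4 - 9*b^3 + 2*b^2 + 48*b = b*(b - 8)*(b - 3)*(b + 2)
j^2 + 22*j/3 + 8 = (j + 4/3)*(j + 6)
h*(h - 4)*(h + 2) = h^3 - 2*h^2 - 8*h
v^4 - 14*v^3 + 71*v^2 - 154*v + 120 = (v - 5)*(v - 4)*(v - 3)*(v - 2)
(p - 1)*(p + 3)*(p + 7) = p^3 + 9*p^2 + 11*p - 21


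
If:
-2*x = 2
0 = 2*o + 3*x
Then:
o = 3/2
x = -1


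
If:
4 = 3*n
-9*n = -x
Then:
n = 4/3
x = 12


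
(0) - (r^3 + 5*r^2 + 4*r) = -r^3 - 5*r^2 - 4*r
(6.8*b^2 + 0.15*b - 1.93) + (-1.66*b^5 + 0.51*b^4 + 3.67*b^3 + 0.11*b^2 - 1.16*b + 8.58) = -1.66*b^5 + 0.51*b^4 + 3.67*b^3 + 6.91*b^2 - 1.01*b + 6.65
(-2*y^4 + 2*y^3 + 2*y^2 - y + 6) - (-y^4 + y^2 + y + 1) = -y^4 + 2*y^3 + y^2 - 2*y + 5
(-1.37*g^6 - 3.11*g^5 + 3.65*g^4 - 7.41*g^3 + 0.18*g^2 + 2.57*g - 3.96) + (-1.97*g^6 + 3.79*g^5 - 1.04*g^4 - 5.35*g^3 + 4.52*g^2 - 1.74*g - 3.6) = -3.34*g^6 + 0.68*g^5 + 2.61*g^4 - 12.76*g^3 + 4.7*g^2 + 0.83*g - 7.56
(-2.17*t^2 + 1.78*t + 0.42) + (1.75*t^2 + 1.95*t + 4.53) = -0.42*t^2 + 3.73*t + 4.95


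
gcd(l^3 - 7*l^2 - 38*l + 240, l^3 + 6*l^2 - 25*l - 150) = l^2 + l - 30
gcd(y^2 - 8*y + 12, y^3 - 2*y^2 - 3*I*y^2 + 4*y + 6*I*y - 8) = y - 2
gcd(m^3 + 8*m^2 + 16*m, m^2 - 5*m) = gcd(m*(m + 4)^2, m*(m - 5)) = m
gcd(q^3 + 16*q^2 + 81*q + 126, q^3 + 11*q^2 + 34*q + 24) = q + 6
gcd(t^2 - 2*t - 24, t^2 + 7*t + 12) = t + 4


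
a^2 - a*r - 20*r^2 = (a - 5*r)*(a + 4*r)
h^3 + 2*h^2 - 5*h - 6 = (h - 2)*(h + 1)*(h + 3)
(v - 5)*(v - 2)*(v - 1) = v^3 - 8*v^2 + 17*v - 10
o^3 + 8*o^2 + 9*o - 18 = (o - 1)*(o + 3)*(o + 6)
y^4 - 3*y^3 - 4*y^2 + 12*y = y*(y - 3)*(y - 2)*(y + 2)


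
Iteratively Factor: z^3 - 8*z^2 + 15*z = (z - 5)*(z^2 - 3*z) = (z - 5)*(z - 3)*(z)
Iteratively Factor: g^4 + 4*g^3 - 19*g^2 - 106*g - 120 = (g - 5)*(g^3 + 9*g^2 + 26*g + 24) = (g - 5)*(g + 4)*(g^2 + 5*g + 6) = (g - 5)*(g + 2)*(g + 4)*(g + 3)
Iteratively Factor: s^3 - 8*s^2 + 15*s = (s - 3)*(s^2 - 5*s) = (s - 5)*(s - 3)*(s)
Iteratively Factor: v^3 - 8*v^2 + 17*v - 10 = (v - 1)*(v^2 - 7*v + 10) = (v - 5)*(v - 1)*(v - 2)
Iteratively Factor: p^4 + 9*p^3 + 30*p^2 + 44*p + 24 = (p + 2)*(p^3 + 7*p^2 + 16*p + 12) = (p + 2)^2*(p^2 + 5*p + 6) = (p + 2)^2*(p + 3)*(p + 2)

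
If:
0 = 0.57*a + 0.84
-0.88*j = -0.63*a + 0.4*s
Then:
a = -1.47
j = -0.454545454545455*s - 1.05502392344498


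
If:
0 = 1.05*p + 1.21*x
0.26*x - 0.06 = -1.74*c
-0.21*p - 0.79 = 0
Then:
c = -0.45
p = -3.76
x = 3.26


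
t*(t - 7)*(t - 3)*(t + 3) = t^4 - 7*t^3 - 9*t^2 + 63*t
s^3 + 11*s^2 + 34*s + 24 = (s + 1)*(s + 4)*(s + 6)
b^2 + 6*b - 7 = (b - 1)*(b + 7)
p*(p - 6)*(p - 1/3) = p^3 - 19*p^2/3 + 2*p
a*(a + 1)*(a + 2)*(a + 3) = a^4 + 6*a^3 + 11*a^2 + 6*a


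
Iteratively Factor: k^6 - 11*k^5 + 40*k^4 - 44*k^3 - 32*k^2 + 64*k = (k - 2)*(k^5 - 9*k^4 + 22*k^3 - 32*k) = (k - 2)^2*(k^4 - 7*k^3 + 8*k^2 + 16*k) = (k - 4)*(k - 2)^2*(k^3 - 3*k^2 - 4*k) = (k - 4)^2*(k - 2)^2*(k^2 + k) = (k - 4)^2*(k - 2)^2*(k + 1)*(k)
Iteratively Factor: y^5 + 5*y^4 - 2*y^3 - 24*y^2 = (y - 2)*(y^4 + 7*y^3 + 12*y^2) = (y - 2)*(y + 3)*(y^3 + 4*y^2) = (y - 2)*(y + 3)*(y + 4)*(y^2) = y*(y - 2)*(y + 3)*(y + 4)*(y)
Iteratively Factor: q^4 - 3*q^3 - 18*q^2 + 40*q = (q)*(q^3 - 3*q^2 - 18*q + 40) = q*(q + 4)*(q^2 - 7*q + 10) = q*(q - 2)*(q + 4)*(q - 5)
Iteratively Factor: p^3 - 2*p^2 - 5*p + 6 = (p + 2)*(p^2 - 4*p + 3) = (p - 1)*(p + 2)*(p - 3)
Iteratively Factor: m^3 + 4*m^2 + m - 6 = (m + 2)*(m^2 + 2*m - 3) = (m - 1)*(m + 2)*(m + 3)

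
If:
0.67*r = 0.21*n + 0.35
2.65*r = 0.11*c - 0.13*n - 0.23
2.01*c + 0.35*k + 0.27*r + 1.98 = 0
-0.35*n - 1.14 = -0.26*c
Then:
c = 2.51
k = -20.13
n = -1.39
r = 0.09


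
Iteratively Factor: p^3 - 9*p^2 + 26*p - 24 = (p - 4)*(p^2 - 5*p + 6) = (p - 4)*(p - 2)*(p - 3)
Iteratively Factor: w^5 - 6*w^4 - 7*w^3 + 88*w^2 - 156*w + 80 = (w - 2)*(w^4 - 4*w^3 - 15*w^2 + 58*w - 40) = (w - 2)*(w - 1)*(w^3 - 3*w^2 - 18*w + 40) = (w - 5)*(w - 2)*(w - 1)*(w^2 + 2*w - 8) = (w - 5)*(w - 2)^2*(w - 1)*(w + 4)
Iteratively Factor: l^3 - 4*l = (l)*(l^2 - 4) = l*(l - 2)*(l + 2)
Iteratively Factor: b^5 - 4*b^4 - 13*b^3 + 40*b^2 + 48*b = (b)*(b^4 - 4*b^3 - 13*b^2 + 40*b + 48) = b*(b - 4)*(b^3 - 13*b - 12) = b*(b - 4)*(b + 3)*(b^2 - 3*b - 4) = b*(b - 4)*(b + 1)*(b + 3)*(b - 4)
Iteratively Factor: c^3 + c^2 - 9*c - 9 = (c - 3)*(c^2 + 4*c + 3) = (c - 3)*(c + 3)*(c + 1)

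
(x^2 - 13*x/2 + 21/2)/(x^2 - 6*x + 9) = (x - 7/2)/(x - 3)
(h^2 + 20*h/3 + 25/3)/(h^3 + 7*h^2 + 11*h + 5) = (h + 5/3)/(h^2 + 2*h + 1)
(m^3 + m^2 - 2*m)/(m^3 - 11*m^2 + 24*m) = (m^2 + m - 2)/(m^2 - 11*m + 24)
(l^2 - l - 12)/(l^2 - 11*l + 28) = (l + 3)/(l - 7)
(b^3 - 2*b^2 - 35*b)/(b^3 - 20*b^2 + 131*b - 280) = b*(b + 5)/(b^2 - 13*b + 40)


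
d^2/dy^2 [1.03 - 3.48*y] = 0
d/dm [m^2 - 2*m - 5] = 2*m - 2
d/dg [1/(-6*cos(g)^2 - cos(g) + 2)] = -(12*cos(g) + 1)*sin(g)/(6*cos(g)^2 + cos(g) - 2)^2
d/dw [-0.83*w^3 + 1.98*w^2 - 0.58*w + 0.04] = -2.49*w^2 + 3.96*w - 0.58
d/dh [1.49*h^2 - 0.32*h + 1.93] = 2.98*h - 0.32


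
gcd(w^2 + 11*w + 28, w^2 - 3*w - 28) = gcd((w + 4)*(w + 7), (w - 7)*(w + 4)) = w + 4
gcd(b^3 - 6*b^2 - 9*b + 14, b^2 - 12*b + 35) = b - 7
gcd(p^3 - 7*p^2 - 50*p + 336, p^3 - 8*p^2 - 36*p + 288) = p^2 - 14*p + 48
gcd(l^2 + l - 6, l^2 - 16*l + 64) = 1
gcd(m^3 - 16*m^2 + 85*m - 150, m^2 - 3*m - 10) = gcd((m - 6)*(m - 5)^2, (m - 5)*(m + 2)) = m - 5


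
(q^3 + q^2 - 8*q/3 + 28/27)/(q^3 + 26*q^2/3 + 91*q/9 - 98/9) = (q - 2/3)/(q + 7)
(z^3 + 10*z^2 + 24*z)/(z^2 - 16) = z*(z + 6)/(z - 4)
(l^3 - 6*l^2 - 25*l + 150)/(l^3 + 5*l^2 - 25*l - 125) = (l - 6)/(l + 5)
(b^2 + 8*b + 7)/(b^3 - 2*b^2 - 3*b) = (b + 7)/(b*(b - 3))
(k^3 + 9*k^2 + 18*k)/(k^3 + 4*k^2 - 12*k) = (k + 3)/(k - 2)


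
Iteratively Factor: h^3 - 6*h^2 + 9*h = (h - 3)*(h^2 - 3*h) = h*(h - 3)*(h - 3)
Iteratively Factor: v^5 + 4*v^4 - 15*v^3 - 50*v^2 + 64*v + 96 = (v + 4)*(v^4 - 15*v^2 + 10*v + 24) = (v + 4)^2*(v^3 - 4*v^2 + v + 6) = (v - 3)*(v + 4)^2*(v^2 - v - 2) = (v - 3)*(v + 1)*(v + 4)^2*(v - 2)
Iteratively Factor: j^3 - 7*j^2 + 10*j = (j - 5)*(j^2 - 2*j) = j*(j - 5)*(j - 2)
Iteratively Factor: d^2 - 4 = (d + 2)*(d - 2)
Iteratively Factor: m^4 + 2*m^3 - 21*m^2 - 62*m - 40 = (m + 2)*(m^3 - 21*m - 20) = (m + 2)*(m + 4)*(m^2 - 4*m - 5) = (m + 1)*(m + 2)*(m + 4)*(m - 5)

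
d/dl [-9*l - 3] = -9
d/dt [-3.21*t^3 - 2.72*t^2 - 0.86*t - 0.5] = -9.63*t^2 - 5.44*t - 0.86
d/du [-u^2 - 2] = -2*u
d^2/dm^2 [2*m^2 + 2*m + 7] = 4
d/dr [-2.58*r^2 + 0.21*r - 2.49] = 0.21 - 5.16*r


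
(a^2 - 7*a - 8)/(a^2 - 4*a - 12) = (-a^2 + 7*a + 8)/(-a^2 + 4*a + 12)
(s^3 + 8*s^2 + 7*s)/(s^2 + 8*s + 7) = s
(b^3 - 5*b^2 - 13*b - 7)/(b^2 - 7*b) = b + 2 + 1/b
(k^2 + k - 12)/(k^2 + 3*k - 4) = (k - 3)/(k - 1)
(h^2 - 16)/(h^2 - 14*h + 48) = (h^2 - 16)/(h^2 - 14*h + 48)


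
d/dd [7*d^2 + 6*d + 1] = 14*d + 6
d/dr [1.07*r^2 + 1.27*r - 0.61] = 2.14*r + 1.27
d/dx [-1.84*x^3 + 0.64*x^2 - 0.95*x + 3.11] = -5.52*x^2 + 1.28*x - 0.95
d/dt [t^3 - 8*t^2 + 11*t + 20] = 3*t^2 - 16*t + 11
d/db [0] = 0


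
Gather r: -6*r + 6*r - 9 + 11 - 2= 0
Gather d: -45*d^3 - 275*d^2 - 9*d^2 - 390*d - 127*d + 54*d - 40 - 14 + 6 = -45*d^3 - 284*d^2 - 463*d - 48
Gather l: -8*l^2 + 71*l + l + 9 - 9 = -8*l^2 + 72*l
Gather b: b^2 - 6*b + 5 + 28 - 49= b^2 - 6*b - 16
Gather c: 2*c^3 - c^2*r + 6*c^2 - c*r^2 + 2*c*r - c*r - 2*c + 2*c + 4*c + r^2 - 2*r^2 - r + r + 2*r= 2*c^3 + c^2*(6 - r) + c*(-r^2 + r + 4) - r^2 + 2*r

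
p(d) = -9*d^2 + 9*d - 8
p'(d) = 9 - 18*d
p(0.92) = -7.34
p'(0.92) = -7.56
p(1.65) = -17.65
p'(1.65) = -20.70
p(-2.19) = -70.87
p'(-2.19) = 48.42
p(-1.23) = -32.69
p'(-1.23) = 31.14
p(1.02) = -8.18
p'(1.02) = -9.36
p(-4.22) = -206.26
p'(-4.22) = 84.96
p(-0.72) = -19.15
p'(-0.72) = 21.96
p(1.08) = -8.78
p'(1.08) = -10.44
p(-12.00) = -1412.00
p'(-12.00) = 225.00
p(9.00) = -656.00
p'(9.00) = -153.00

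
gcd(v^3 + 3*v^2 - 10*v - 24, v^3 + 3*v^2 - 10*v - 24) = v^3 + 3*v^2 - 10*v - 24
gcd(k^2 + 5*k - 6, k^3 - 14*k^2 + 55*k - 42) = k - 1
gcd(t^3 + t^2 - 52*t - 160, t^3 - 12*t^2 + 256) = t^2 - 4*t - 32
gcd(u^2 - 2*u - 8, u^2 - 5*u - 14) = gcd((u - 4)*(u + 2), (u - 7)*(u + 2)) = u + 2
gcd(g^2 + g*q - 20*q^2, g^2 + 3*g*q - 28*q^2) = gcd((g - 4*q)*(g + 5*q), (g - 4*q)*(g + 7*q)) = -g + 4*q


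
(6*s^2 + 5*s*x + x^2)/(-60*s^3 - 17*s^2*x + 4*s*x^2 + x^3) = (2*s + x)/(-20*s^2 + s*x + x^2)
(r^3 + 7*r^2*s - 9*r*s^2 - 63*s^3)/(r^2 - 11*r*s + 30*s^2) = (r^3 + 7*r^2*s - 9*r*s^2 - 63*s^3)/(r^2 - 11*r*s + 30*s^2)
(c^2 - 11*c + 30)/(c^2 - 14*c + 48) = (c - 5)/(c - 8)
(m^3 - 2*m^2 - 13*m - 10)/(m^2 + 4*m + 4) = (m^2 - 4*m - 5)/(m + 2)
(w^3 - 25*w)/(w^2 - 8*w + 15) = w*(w + 5)/(w - 3)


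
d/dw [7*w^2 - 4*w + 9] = 14*w - 4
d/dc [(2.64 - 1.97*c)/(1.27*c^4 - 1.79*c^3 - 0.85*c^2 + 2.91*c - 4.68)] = (7.5057*c^4 - 20.4638*c^3 + 12.5023*c^2 + 4.488*c + 1.5372)/(1.6129*c^8 - 4.5466*c^7 + 1.0451*c^6 + 10.4344*c^5 - 21.5825*c^4 + 11.8074*c^3 + 16.4241*c^2 - 27.2376*c + 21.9024)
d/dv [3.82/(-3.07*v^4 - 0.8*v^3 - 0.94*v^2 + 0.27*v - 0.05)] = (46.9096*v^3 + 9.168*v^2 + 7.1816*v - 1.0314)/(3.07*v^4 + 0.8*v^3 + 0.94*v^2 - 0.27*v + 0.05)^2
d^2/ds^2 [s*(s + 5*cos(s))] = -5*s*cos(s) - 10*sin(s) + 2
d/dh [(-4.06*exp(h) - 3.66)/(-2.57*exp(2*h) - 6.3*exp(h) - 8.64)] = (-10.4342*exp(2*h) - 18.8124*exp(h) + 12.0204)*exp(h)/(6.6049*exp(4*h) + 32.382*exp(3*h) + 84.0996*exp(2*h) + 108.864*exp(h) + 74.6496)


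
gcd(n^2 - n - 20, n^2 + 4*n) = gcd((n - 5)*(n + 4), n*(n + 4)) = n + 4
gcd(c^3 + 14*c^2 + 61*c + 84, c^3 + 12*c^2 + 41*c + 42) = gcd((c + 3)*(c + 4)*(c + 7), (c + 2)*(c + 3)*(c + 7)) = c^2 + 10*c + 21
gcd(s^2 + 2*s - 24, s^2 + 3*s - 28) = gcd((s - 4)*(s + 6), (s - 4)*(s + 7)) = s - 4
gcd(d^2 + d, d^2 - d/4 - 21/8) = 1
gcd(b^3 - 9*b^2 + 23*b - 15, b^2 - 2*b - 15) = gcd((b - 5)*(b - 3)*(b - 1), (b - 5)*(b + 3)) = b - 5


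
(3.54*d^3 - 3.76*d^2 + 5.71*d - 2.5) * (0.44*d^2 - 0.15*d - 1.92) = 1.5576*d^5 - 2.1854*d^4 - 3.7204*d^3 + 5.2627*d^2 - 10.5882*d + 4.8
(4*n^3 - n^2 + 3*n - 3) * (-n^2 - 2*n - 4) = -4*n^5 - 7*n^4 - 17*n^3 + n^2 - 6*n + 12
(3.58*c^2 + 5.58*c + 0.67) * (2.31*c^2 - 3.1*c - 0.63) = 8.2698*c^4 + 1.7918*c^3 - 18.0057*c^2 - 5.5924*c - 0.4221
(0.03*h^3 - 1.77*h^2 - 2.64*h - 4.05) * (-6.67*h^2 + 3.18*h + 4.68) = -0.2001*h^5 + 11.9013*h^4 + 12.1206*h^3 + 10.3347*h^2 - 25.2342*h - 18.954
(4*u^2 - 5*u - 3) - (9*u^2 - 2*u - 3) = -5*u^2 - 3*u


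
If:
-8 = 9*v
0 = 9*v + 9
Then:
No Solution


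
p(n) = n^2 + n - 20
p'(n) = 2*n + 1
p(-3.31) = -12.35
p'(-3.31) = -5.62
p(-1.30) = -19.61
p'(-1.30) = -1.60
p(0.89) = -18.32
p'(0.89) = 2.78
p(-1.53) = -19.19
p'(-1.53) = -2.06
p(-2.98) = -14.10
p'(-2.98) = -4.96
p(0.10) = -19.89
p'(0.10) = 1.20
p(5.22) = 12.47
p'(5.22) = 11.44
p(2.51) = -11.19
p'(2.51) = 6.02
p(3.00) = -8.00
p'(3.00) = 7.00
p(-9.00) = 52.00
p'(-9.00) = -17.00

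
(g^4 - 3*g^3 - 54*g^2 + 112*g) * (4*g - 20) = 4*g^5 - 32*g^4 - 156*g^3 + 1528*g^2 - 2240*g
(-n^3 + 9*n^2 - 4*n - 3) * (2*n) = -2*n^4 + 18*n^3 - 8*n^2 - 6*n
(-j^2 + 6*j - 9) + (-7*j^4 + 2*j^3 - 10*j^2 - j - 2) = -7*j^4 + 2*j^3 - 11*j^2 + 5*j - 11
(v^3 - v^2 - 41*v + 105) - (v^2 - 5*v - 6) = v^3 - 2*v^2 - 36*v + 111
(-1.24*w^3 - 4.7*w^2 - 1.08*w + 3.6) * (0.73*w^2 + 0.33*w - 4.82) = -0.9052*w^5 - 3.8402*w^4 + 3.6374*w^3 + 24.9256*w^2 + 6.3936*w - 17.352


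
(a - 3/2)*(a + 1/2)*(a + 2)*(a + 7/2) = a^4 + 9*a^3/2 + 3*a^2/4 - 89*a/8 - 21/4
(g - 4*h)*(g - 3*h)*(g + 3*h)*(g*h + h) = g^4*h - 4*g^3*h^2 + g^3*h - 9*g^2*h^3 - 4*g^2*h^2 + 36*g*h^4 - 9*g*h^3 + 36*h^4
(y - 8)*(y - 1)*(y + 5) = y^3 - 4*y^2 - 37*y + 40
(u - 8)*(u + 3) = u^2 - 5*u - 24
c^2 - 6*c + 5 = (c - 5)*(c - 1)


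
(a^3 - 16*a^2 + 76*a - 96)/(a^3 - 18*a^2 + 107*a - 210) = (a^2 - 10*a + 16)/(a^2 - 12*a + 35)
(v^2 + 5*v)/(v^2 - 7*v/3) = 3*(v + 5)/(3*v - 7)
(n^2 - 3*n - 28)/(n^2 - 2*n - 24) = (n - 7)/(n - 6)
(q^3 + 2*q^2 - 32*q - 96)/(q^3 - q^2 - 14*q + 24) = (q^2 - 2*q - 24)/(q^2 - 5*q + 6)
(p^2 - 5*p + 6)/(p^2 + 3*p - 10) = (p - 3)/(p + 5)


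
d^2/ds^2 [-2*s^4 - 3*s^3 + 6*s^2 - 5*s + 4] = -24*s^2 - 18*s + 12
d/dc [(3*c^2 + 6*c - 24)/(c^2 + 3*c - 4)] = 3/(c^2 - 2*c + 1)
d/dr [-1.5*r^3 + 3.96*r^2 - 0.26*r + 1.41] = -4.5*r^2 + 7.92*r - 0.26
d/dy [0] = 0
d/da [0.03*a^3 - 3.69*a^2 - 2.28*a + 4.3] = 0.09*a^2 - 7.38*a - 2.28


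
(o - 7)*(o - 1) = o^2 - 8*o + 7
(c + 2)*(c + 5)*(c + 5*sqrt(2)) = c^3 + 7*c^2 + 5*sqrt(2)*c^2 + 10*c + 35*sqrt(2)*c + 50*sqrt(2)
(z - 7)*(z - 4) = z^2 - 11*z + 28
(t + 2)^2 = t^2 + 4*t + 4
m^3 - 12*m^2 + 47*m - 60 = (m - 5)*(m - 4)*(m - 3)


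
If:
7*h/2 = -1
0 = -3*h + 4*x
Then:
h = -2/7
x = -3/14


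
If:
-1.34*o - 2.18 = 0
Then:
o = -1.63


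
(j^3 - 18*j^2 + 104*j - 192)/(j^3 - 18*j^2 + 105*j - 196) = (j^2 - 14*j + 48)/(j^2 - 14*j + 49)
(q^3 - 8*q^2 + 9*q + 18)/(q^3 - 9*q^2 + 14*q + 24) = (q - 3)/(q - 4)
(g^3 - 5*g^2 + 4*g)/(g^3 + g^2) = (g^2 - 5*g + 4)/(g*(g + 1))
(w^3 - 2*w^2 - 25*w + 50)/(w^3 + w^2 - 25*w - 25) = (w - 2)/(w + 1)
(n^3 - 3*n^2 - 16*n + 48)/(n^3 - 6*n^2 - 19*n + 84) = (n - 4)/(n - 7)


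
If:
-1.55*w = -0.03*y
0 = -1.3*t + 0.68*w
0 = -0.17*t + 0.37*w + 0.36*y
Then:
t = 0.00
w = 0.00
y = 0.00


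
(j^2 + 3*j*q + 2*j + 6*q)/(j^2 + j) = (j^2 + 3*j*q + 2*j + 6*q)/(j*(j + 1))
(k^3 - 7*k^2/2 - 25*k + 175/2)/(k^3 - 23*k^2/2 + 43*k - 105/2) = (k + 5)/(k - 3)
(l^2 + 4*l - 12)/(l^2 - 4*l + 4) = (l + 6)/(l - 2)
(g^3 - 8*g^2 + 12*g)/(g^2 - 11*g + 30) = g*(g - 2)/(g - 5)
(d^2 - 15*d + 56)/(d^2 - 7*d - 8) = (d - 7)/(d + 1)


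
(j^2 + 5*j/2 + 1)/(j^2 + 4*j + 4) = (j + 1/2)/(j + 2)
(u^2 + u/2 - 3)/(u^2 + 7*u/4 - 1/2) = 2*(2*u - 3)/(4*u - 1)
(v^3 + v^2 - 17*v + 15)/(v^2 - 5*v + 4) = (v^2 + 2*v - 15)/(v - 4)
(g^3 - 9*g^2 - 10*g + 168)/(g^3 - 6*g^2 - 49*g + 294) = (g + 4)/(g + 7)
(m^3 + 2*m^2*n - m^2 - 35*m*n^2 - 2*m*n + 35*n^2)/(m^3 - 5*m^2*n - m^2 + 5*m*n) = (m + 7*n)/m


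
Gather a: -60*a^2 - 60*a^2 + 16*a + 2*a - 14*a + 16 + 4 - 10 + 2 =-120*a^2 + 4*a + 12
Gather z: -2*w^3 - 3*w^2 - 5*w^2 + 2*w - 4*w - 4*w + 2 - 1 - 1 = -2*w^3 - 8*w^2 - 6*w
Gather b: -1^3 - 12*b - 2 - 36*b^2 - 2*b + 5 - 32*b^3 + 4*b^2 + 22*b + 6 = -32*b^3 - 32*b^2 + 8*b + 8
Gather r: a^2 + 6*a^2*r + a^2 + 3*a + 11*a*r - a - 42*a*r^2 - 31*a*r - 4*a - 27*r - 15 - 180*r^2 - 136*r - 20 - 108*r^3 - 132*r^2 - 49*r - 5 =2*a^2 - 2*a - 108*r^3 + r^2*(-42*a - 312) + r*(6*a^2 - 20*a - 212) - 40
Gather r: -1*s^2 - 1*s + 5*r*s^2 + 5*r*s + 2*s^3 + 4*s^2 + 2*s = r*(5*s^2 + 5*s) + 2*s^3 + 3*s^2 + s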